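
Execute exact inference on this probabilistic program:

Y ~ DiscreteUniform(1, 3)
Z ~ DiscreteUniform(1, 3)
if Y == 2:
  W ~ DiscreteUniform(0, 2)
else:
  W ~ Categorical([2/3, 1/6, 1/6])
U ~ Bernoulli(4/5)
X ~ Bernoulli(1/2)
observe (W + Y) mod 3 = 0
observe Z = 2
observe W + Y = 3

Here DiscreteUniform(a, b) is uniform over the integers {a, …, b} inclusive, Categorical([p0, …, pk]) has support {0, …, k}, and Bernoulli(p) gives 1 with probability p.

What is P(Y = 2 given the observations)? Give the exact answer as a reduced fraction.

P(Y = 2 | obs) = 2/7

Enumerate traces; 12 have nonzero weight after conditioning:
  (Y=1, Z=2, W=2, U=0, X=0) weight 1/540
  (Y=1, Z=2, W=2, U=0, X=1) weight 1/540
  (Y=1, Z=2, W=2, U=1, X=0) weight 1/135
  (Y=1, Z=2, W=2, U=1, X=1) weight 1/135
  (Y=2, Z=2, W=1, U=0, X=0) weight 1/270
  (Y=2, Z=2, W=1, U=0, X=1) weight 1/270
  (Y=2, Z=2, W=1, U=1, X=0) weight 2/135
  (Y=2, Z=2, W=1, U=1, X=1) weight 2/135
  (Y=3, Z=2, W=0, U=0, X=0) weight 1/135
  … 3 more
Group by Y:
  weight(Y=1) = 1/54
  weight(Y=2) = 1/27
  weight(Y=3) = 2/27
Total weight = 1/54 + 1/27 + 2/27 = 7/54
P(Y=1 | obs) = 1/54 / 7/54 = 1/7
P(Y=2 | obs) = 1/27 / 7/54 = 2/7
P(Y=3 | obs) = 2/27 / 7/54 = 4/7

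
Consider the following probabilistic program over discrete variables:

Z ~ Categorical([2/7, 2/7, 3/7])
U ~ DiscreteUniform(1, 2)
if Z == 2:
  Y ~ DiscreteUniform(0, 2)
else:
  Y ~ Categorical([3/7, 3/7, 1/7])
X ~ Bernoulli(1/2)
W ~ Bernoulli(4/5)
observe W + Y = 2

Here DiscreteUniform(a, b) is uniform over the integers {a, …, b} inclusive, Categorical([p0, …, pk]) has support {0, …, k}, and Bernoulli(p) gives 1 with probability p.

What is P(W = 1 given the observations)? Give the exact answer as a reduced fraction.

Enumerate traces; 24 have nonzero weight after conditioning:
  (Z=0, U=1, Y=1, X=0, W=1) weight 6/245
  (Z=0, U=1, Y=1, X=1, W=1) weight 6/245
  (Z=0, U=1, Y=2, X=0, W=0) weight 1/490
  (Z=0, U=1, Y=2, X=1, W=0) weight 1/490
  (Z=0, U=2, Y=1, X=0, W=1) weight 6/245
  (Z=0, U=2, Y=1, X=1, W=1) weight 6/245
  (Z=0, U=2, Y=2, X=0, W=0) weight 1/490
  (Z=0, U=2, Y=2, X=1, W=0) weight 1/490
  … 16 more
Group by W:
  weight(W=0) = 11/245
  weight(W=1) = 76/245
Total weight = 11/245 + 76/245 = 87/245
P(W=0 | obs) = 11/245 / 87/245 = 11/87
P(W=1 | obs) = 76/245 / 87/245 = 76/87

P(W = 1 | obs) = 76/87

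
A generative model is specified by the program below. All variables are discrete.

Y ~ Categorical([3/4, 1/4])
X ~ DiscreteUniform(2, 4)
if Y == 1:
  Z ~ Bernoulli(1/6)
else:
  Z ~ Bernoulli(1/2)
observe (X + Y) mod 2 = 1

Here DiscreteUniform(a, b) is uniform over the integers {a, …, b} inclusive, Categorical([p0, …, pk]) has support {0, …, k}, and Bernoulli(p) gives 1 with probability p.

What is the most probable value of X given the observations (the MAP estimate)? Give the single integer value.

Enumerate traces; 6 have nonzero weight after conditioning:
  (Y=0, X=3, Z=0) weight 1/8
  (Y=0, X=3, Z=1) weight 1/8
  (Y=1, X=2, Z=0) weight 5/72
  (Y=1, X=2, Z=1) weight 1/72
  (Y=1, X=4, Z=0) weight 5/72
  (Y=1, X=4, Z=1) weight 1/72
Group by X:
  weight(X=2) = 1/12
  weight(X=3) = 1/4
  weight(X=4) = 1/12
Total weight = 1/12 + 1/4 + 1/12 = 5/12
P(X=2 | obs) = 1/12 / 5/12 = 1/5
P(X=3 | obs) = 1/4 / 5/12 = 3/5
P(X=4 | obs) = 1/12 / 5/12 = 1/5
argmax = 3

argmax_v P(X = v | obs) = 3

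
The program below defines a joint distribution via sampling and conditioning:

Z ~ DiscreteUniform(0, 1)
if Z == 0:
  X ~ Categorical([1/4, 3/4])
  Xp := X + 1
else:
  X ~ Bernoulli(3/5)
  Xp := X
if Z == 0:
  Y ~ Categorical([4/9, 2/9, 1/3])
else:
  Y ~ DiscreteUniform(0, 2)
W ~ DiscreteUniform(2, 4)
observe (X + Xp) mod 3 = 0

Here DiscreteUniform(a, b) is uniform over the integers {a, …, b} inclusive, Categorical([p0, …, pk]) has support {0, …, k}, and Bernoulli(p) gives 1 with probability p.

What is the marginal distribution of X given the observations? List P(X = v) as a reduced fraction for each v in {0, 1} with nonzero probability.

P(X=0) = 8/23, P(X=1) = 15/23

Enumerate traces; 18 have nonzero weight after conditioning:
  (Z=0, X=1, Y=0, W=2) weight 1/18
  (Z=0, X=1, Y=0, W=3) weight 1/18
  (Z=0, X=1, Y=0, W=4) weight 1/18
  (Z=0, X=1, Y=1, W=2) weight 1/36
  (Z=0, X=1, Y=1, W=3) weight 1/36
  (Z=0, X=1, Y=1, W=4) weight 1/36
  (Z=0, X=1, Y=2, W=2) weight 1/24
  (Z=0, X=1, Y=2, W=3) weight 1/24
  (Z=1, X=0, Y=0, W=2) weight 1/45
  … 9 more
Group by X:
  weight(X=0) = 1/5
  weight(X=1) = 3/8
Total weight = 1/5 + 3/8 = 23/40
P(X=0 | obs) = 1/5 / 23/40 = 8/23
P(X=1 | obs) = 3/8 / 23/40 = 15/23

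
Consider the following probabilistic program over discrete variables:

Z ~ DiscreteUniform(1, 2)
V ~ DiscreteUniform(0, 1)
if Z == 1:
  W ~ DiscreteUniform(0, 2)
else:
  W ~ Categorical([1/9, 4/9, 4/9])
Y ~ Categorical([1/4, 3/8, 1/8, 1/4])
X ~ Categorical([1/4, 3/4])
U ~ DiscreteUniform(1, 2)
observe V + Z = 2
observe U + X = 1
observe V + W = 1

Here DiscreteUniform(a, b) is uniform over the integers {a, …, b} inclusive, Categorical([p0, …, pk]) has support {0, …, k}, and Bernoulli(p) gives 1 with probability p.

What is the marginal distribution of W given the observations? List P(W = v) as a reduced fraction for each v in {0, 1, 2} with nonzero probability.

P(W=0) = 3/7, P(W=1) = 4/7

Enumerate traces; 8 have nonzero weight after conditioning:
  (Z=1, V=1, W=0, Y=0, X=0, U=1) weight 1/384
  (Z=1, V=1, W=0, Y=1, X=0, U=1) weight 1/256
  (Z=1, V=1, W=0, Y=2, X=0, U=1) weight 1/768
  (Z=1, V=1, W=0, Y=3, X=0, U=1) weight 1/384
  (Z=2, V=0, W=1, Y=0, X=0, U=1) weight 1/288
  (Z=2, V=0, W=1, Y=1, X=0, U=1) weight 1/192
  (Z=2, V=0, W=1, Y=2, X=0, U=1) weight 1/576
  (Z=2, V=0, W=1, Y=3, X=0, U=1) weight 1/288
Group by W:
  weight(W=0) = 1/96
  weight(W=1) = 1/72
Total weight = 1/96 + 1/72 = 7/288
P(W=0 | obs) = 1/96 / 7/288 = 3/7
P(W=1 | obs) = 1/72 / 7/288 = 4/7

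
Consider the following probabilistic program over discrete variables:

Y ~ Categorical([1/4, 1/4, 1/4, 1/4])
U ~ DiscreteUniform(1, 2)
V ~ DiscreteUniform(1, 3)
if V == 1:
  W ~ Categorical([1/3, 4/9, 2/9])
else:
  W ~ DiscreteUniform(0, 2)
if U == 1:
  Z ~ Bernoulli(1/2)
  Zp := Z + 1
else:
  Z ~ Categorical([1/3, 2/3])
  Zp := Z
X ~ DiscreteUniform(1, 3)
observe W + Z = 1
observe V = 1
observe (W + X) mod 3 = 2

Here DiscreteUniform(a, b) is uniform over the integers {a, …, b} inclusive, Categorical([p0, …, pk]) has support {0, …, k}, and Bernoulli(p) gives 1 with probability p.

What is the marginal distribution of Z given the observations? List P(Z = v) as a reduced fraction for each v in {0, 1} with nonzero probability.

Enumerate traces; 16 have nonzero weight after conditioning:
  (Y=0, U=1, V=1, W=0, Z=1, X=2) weight 1/432
  (Y=0, U=1, V=1, W=1, Z=0, X=1) weight 1/324
  (Y=0, U=2, V=1, W=0, Z=1, X=2) weight 1/324
  (Y=0, U=2, V=1, W=1, Z=0, X=1) weight 1/486
  (Y=1, U=1, V=1, W=0, Z=1, X=2) weight 1/432
  (Y=1, U=1, V=1, W=1, Z=0, X=1) weight 1/324
  (Y=1, U=2, V=1, W=0, Z=1, X=2) weight 1/324
  (Y=1, U=2, V=1, W=1, Z=0, X=1) weight 1/486
  … 8 more
Group by Z:
  weight(Z=0) = 5/243
  weight(Z=1) = 7/324
Total weight = 5/243 + 7/324 = 41/972
P(Z=0 | obs) = 5/243 / 41/972 = 20/41
P(Z=1 | obs) = 7/324 / 41/972 = 21/41

P(Z=0) = 20/41, P(Z=1) = 21/41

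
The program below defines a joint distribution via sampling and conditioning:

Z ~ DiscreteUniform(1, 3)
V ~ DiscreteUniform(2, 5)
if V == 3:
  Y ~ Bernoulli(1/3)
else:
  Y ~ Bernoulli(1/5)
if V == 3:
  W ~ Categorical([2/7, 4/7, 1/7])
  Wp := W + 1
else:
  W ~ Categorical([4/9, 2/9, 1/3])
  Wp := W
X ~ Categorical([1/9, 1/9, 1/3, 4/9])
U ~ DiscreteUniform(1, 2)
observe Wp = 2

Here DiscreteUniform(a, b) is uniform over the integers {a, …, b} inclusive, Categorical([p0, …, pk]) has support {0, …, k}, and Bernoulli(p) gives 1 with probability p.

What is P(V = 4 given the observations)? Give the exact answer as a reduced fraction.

P(V = 4 | obs) = 7/33

Enumerate traces; 192 have nonzero weight after conditioning:
  (Z=1, V=2, Y=0, W=2, X=0, U=1) weight 1/810
  (Z=1, V=2, Y=0, W=2, X=0, U=2) weight 1/810
  (Z=1, V=2, Y=0, W=2, X=1, U=1) weight 1/810
  (Z=1, V=2, Y=0, W=2, X=1, U=2) weight 1/810
  (Z=1, V=2, Y=0, W=2, X=2, U=1) weight 1/270
  (Z=1, V=2, Y=0, W=2, X=2, U=2) weight 1/270
  (Z=1, V=2, Y=0, W=2, X=3, U=1) weight 2/405
  (Z=1, V=2, Y=0, W=2, X=3, U=2) weight 2/405
  (Z=1, V=3, Y=0, W=1, X=0, U=1) weight 1/567
  (Z=1, V=4, Y=0, W=2, X=0, U=1) weight 1/810
  … 182 more
Group by V:
  weight(V=2) = 1/12
  weight(V=3) = 1/7
  weight(V=4) = 1/12
  weight(V=5) = 1/12
Total weight = 1/12 + 1/7 + 1/12 + 1/12 = 11/28
P(V=2 | obs) = 1/12 / 11/28 = 7/33
P(V=3 | obs) = 1/7 / 11/28 = 4/11
P(V=4 | obs) = 1/12 / 11/28 = 7/33
P(V=5 | obs) = 1/12 / 11/28 = 7/33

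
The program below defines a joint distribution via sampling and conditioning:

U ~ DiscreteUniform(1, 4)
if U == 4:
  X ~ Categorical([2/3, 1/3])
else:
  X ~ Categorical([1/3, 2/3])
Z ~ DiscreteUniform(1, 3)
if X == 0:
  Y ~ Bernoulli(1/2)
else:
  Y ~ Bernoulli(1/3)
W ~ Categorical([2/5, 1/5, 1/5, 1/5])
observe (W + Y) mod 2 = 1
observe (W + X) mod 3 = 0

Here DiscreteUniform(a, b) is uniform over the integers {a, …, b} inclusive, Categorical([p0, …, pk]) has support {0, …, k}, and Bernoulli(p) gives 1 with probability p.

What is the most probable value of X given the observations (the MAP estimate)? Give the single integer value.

argmax_v P(X = v | obs) = 0

Enumerate traces; 36 have nonzero weight after conditioning:
  (U=1, X=0, Z=1, Y=0, W=3) weight 1/360
  (U=1, X=0, Z=1, Y=1, W=0) weight 1/180
  (U=1, X=0, Z=2, Y=0, W=3) weight 1/360
  (U=1, X=0, Z=2, Y=1, W=0) weight 1/180
  (U=1, X=0, Z=3, Y=0, W=3) weight 1/360
  (U=1, X=0, Z=3, Y=1, W=0) weight 1/180
  (U=1, X=1, Z=1, Y=1, W=2) weight 1/270
  (U=1, X=1, Z=2, Y=1, W=2) weight 1/270
  … 28 more
Group by X:
  weight(X=0) = 1/8
  weight(X=1) = 7/180
Total weight = 1/8 + 7/180 = 59/360
P(X=0 | obs) = 1/8 / 59/360 = 45/59
P(X=1 | obs) = 7/180 / 59/360 = 14/59
argmax = 0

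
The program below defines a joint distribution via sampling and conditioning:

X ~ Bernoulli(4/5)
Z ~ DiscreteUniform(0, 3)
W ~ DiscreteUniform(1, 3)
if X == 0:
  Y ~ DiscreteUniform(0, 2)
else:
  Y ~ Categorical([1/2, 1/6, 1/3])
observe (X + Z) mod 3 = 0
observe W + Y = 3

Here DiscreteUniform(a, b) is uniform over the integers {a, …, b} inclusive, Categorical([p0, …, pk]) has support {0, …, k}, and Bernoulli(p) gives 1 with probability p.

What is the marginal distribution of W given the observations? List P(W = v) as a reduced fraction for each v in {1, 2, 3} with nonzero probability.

P(W=1) = 1/3, P(W=2) = 2/9, P(W=3) = 4/9

Enumerate traces; 9 have nonzero weight after conditioning:
  (X=0, Z=0, W=1, Y=2) weight 1/180
  (X=0, Z=0, W=2, Y=1) weight 1/180
  (X=0, Z=0, W=3, Y=0) weight 1/180
  (X=0, Z=3, W=1, Y=2) weight 1/180
  (X=0, Z=3, W=2, Y=1) weight 1/180
  (X=0, Z=3, W=3, Y=0) weight 1/180
  (X=1, Z=2, W=1, Y=2) weight 1/45
  (X=1, Z=2, W=2, Y=1) weight 1/90
  … 1 more
Group by W:
  weight(W=1) = 1/30
  weight(W=2) = 1/45
  weight(W=3) = 2/45
Total weight = 1/30 + 1/45 + 2/45 = 1/10
P(W=1 | obs) = 1/30 / 1/10 = 1/3
P(W=2 | obs) = 1/45 / 1/10 = 2/9
P(W=3 | obs) = 2/45 / 1/10 = 4/9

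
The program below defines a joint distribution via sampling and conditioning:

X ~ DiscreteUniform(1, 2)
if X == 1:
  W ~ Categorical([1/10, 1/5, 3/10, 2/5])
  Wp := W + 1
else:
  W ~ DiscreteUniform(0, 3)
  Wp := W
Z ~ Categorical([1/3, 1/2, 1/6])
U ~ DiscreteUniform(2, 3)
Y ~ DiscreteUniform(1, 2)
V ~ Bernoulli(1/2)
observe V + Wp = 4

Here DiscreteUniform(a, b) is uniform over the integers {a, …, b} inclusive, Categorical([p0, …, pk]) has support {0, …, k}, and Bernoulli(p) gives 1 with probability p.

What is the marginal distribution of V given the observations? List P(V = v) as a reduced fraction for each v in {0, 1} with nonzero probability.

P(V=0) = 8/19, P(V=1) = 11/19

Enumerate traces; 36 have nonzero weight after conditioning:
  (X=1, W=2, Z=0, U=2, Y=1, V=1) weight 1/160
  (X=1, W=2, Z=0, U=2, Y=2, V=1) weight 1/160
  (X=1, W=2, Z=0, U=3, Y=1, V=1) weight 1/160
  (X=1, W=2, Z=0, U=3, Y=2, V=1) weight 1/160
  (X=1, W=2, Z=1, U=2, Y=1, V=1) weight 3/320
  (X=1, W=2, Z=1, U=2, Y=2, V=1) weight 3/320
  (X=1, W=2, Z=1, U=3, Y=1, V=1) weight 3/320
  (X=1, W=2, Z=1, U=3, Y=2, V=1) weight 3/320
  (X=1, W=3, Z=0, U=2, Y=1, V=0) weight 1/120
  … 27 more
Group by V:
  weight(V=0) = 1/10
  weight(V=1) = 11/80
Total weight = 1/10 + 11/80 = 19/80
P(V=0 | obs) = 1/10 / 19/80 = 8/19
P(V=1 | obs) = 11/80 / 19/80 = 11/19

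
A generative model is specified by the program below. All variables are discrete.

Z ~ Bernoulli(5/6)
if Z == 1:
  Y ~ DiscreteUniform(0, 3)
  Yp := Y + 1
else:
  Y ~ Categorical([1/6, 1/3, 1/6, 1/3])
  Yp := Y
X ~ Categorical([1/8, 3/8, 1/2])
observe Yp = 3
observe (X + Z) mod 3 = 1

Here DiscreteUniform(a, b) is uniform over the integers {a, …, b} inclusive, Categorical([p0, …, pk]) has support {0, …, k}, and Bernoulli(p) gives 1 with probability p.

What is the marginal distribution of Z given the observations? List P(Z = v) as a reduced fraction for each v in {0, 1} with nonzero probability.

Enumerate traces; 2 have nonzero weight after conditioning:
  (Z=0, Y=3, X=1) weight 1/48
  (Z=1, Y=2, X=0) weight 5/192
Group by Z:
  weight(Z=0) = 1/48
  weight(Z=1) = 5/192
Total weight = 1/48 + 5/192 = 3/64
P(Z=0 | obs) = 1/48 / 3/64 = 4/9
P(Z=1 | obs) = 5/192 / 3/64 = 5/9

P(Z=0) = 4/9, P(Z=1) = 5/9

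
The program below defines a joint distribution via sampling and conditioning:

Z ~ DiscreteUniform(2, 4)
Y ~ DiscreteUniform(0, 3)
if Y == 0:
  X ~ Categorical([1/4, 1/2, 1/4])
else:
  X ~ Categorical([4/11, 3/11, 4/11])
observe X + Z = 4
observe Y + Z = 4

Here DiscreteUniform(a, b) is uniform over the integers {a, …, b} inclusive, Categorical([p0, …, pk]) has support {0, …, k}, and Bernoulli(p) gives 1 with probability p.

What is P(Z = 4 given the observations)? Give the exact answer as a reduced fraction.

Enumerate traces; 3 have nonzero weight after conditioning:
  (Z=2, Y=2, X=2) weight 1/33
  (Z=3, Y=1, X=1) weight 1/44
  (Z=4, Y=0, X=0) weight 1/48
Group by Z:
  weight(Z=2) = 1/33
  weight(Z=3) = 1/44
  weight(Z=4) = 1/48
Total weight = 1/33 + 1/44 + 1/48 = 13/176
P(Z=2 | obs) = 1/33 / 13/176 = 16/39
P(Z=3 | obs) = 1/44 / 13/176 = 4/13
P(Z=4 | obs) = 1/48 / 13/176 = 11/39

P(Z = 4 | obs) = 11/39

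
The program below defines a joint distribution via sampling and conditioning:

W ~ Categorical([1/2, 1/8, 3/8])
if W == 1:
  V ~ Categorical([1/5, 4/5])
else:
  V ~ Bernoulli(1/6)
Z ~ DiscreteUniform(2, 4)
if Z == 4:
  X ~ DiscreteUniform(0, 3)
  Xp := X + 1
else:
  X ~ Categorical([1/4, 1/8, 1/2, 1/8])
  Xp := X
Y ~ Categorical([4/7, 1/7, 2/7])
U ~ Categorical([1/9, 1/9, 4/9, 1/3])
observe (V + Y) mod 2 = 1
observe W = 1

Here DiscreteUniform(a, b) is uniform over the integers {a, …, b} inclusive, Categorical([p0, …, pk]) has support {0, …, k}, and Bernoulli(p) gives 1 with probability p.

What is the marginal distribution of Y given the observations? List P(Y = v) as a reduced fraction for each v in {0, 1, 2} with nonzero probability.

P(Y=0) = 16/25, P(Y=1) = 1/25, P(Y=2) = 8/25

Enumerate traces; 144 have nonzero weight after conditioning:
  (W=1, V=0, Z=2, X=0, Y=1, U=0) weight 1/30240
  (W=1, V=0, Z=2, X=0, Y=1, U=1) weight 1/30240
  (W=1, V=0, Z=2, X=0, Y=1, U=2) weight 1/7560
  (W=1, V=0, Z=2, X=0, Y=1, U=3) weight 1/10080
  (W=1, V=0, Z=2, X=1, Y=1, U=0) weight 1/60480
  (W=1, V=0, Z=2, X=1, Y=1, U=1) weight 1/60480
  (W=1, V=0, Z=2, X=1, Y=1, U=2) weight 1/15120
  (W=1, V=0, Z=2, X=1, Y=1, U=3) weight 1/20160
  (W=1, V=1, Z=2, X=0, Y=0, U=0) weight 1/1890
  (W=1, V=1, Z=2, X=0, Y=2, U=0) weight 1/3780
  … 134 more
Group by Y:
  weight(Y=0) = 2/35
  weight(Y=1) = 1/280
  weight(Y=2) = 1/35
Total weight = 2/35 + 1/280 + 1/35 = 5/56
P(Y=0 | obs) = 2/35 / 5/56 = 16/25
P(Y=1 | obs) = 1/280 / 5/56 = 1/25
P(Y=2 | obs) = 1/35 / 5/56 = 8/25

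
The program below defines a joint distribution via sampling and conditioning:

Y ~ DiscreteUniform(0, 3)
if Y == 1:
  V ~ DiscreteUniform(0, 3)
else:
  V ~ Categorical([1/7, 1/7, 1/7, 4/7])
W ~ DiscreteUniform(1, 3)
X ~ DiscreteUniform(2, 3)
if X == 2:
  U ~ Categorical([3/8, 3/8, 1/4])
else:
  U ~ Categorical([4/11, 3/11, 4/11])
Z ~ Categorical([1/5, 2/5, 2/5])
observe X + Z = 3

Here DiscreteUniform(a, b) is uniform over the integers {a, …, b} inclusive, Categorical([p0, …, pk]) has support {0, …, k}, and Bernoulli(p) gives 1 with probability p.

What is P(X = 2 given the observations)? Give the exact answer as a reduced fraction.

Enumerate traces; 288 have nonzero weight after conditioning:
  (Y=0, V=0, W=1, X=2, U=0, Z=1) weight 1/1120
  (Y=0, V=0, W=1, X=2, U=1, Z=1) weight 1/1120
  (Y=0, V=0, W=1, X=2, U=2, Z=1) weight 1/1680
  (Y=0, V=0, W=1, X=3, U=0, Z=0) weight 1/2310
  (Y=0, V=0, W=1, X=3, U=1, Z=0) weight 1/3080
  (Y=0, V=0, W=1, X=3, U=2, Z=0) weight 1/2310
  (Y=0, V=0, W=2, X=2, U=0, Z=1) weight 1/1120
  (Y=0, V=0, W=2, X=2, U=1, Z=1) weight 1/1120
  … 280 more
Group by X:
  weight(X=2) = 1/5
  weight(X=3) = 1/10
Total weight = 1/5 + 1/10 = 3/10
P(X=2 | obs) = 1/5 / 3/10 = 2/3
P(X=3 | obs) = 1/10 / 3/10 = 1/3

P(X = 2 | obs) = 2/3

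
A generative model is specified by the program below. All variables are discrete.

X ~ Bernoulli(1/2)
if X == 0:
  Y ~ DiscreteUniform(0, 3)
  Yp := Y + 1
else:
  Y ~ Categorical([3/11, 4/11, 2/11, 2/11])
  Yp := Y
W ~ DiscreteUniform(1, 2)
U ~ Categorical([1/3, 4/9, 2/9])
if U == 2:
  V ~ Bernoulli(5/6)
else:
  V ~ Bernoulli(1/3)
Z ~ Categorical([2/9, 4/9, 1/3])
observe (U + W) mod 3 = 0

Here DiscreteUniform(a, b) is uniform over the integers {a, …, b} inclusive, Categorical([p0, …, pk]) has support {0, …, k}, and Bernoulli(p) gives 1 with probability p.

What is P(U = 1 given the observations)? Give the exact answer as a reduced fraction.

Enumerate traces; 96 have nonzero weight after conditioning:
  (X=0, Y=0, W=1, U=2, V=0, Z=0) weight 1/1944
  (X=0, Y=0, W=1, U=2, V=0, Z=1) weight 1/972
  (X=0, Y=0, W=1, U=2, V=0, Z=2) weight 1/1296
  (X=0, Y=0, W=1, U=2, V=1, Z=0) weight 5/1944
  (X=0, Y=0, W=1, U=2, V=1, Z=1) weight 5/972
  (X=0, Y=0, W=1, U=2, V=1, Z=2) weight 5/1296
  (X=0, Y=0, W=2, U=1, V=0, Z=0) weight 1/243
  (X=0, Y=0, W=2, U=1, V=0, Z=1) weight 2/243
  … 88 more
Group by U:
  weight(U=1) = 2/9
  weight(U=2) = 1/9
Total weight = 2/9 + 1/9 = 1/3
P(U=1 | obs) = 2/9 / 1/3 = 2/3
P(U=2 | obs) = 1/9 / 1/3 = 1/3

P(U = 1 | obs) = 2/3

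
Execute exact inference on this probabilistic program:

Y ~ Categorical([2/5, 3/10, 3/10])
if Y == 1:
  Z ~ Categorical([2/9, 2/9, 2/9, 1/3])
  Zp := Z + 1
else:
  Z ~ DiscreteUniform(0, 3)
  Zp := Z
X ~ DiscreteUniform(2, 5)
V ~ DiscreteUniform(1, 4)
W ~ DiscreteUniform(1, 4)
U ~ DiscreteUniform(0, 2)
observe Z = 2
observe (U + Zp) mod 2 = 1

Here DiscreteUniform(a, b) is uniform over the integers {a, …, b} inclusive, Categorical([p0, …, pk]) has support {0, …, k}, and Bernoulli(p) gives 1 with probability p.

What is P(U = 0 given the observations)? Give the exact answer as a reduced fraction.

P(U = 0 | obs) = 8/37

Enumerate traces; 256 have nonzero weight after conditioning:
  (Y=0, Z=2, X=2, V=1, W=1, U=1) weight 1/1920
  (Y=0, Z=2, X=2, V=1, W=2, U=1) weight 1/1920
  (Y=0, Z=2, X=2, V=1, W=3, U=1) weight 1/1920
  (Y=0, Z=2, X=2, V=1, W=4, U=1) weight 1/1920
  (Y=0, Z=2, X=2, V=2, W=1, U=1) weight 1/1920
  (Y=0, Z=2, X=2, V=2, W=2, U=1) weight 1/1920
  (Y=0, Z=2, X=2, V=2, W=3, U=1) weight 1/1920
  (Y=0, Z=2, X=2, V=2, W=4, U=1) weight 1/1920
  (Y=1, Z=2, X=2, V=1, W=1, U=0) weight 1/2880
  (Y=1, Z=2, X=2, V=1, W=1, U=2) weight 1/2880
  … 246 more
Group by U:
  weight(U=0) = 1/45
  weight(U=1) = 7/120
  weight(U=2) = 1/45
Total weight = 1/45 + 7/120 + 1/45 = 37/360
P(U=0 | obs) = 1/45 / 37/360 = 8/37
P(U=1 | obs) = 7/120 / 37/360 = 21/37
P(U=2 | obs) = 1/45 / 37/360 = 8/37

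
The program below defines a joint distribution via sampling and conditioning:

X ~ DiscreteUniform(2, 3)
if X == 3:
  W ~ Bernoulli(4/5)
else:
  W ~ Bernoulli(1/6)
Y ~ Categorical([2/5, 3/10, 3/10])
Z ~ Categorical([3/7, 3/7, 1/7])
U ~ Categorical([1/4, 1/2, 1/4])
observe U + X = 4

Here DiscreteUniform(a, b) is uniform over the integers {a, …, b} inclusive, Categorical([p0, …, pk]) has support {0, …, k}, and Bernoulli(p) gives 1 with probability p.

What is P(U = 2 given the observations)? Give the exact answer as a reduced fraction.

P(U = 2 | obs) = 1/3

Enumerate traces; 36 have nonzero weight after conditioning:
  (X=2, W=0, Y=0, Z=0, U=2) weight 1/56
  (X=2, W=0, Y=0, Z=1, U=2) weight 1/56
  (X=2, W=0, Y=0, Z=2, U=2) weight 1/168
  (X=2, W=0, Y=1, Z=0, U=2) weight 3/224
  (X=2, W=0, Y=1, Z=1, U=2) weight 3/224
  (X=2, W=0, Y=1, Z=2, U=2) weight 1/224
  (X=2, W=0, Y=2, Z=0, U=2) weight 3/224
  (X=2, W=0, Y=2, Z=1, U=2) weight 3/224
  (X=3, W=0, Y=0, Z=0, U=1) weight 3/350
  … 27 more
Group by U:
  weight(U=1) = 1/4
  weight(U=2) = 1/8
Total weight = 1/4 + 1/8 = 3/8
P(U=1 | obs) = 1/4 / 3/8 = 2/3
P(U=2 | obs) = 1/8 / 3/8 = 1/3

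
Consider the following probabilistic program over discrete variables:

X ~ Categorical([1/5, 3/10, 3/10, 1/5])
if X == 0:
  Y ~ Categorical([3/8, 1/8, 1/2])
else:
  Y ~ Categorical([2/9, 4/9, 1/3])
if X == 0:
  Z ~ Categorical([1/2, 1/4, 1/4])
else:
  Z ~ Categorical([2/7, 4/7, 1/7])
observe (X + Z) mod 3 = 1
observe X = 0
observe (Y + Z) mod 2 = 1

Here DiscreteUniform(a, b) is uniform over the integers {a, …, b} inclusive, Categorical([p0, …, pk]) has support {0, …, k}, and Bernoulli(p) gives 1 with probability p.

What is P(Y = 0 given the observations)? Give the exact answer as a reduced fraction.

Enumerate traces; 2 have nonzero weight after conditioning:
  (X=0, Y=0, Z=1) weight 3/160
  (X=0, Y=2, Z=1) weight 1/40
Group by Y:
  weight(Y=0) = 3/160
  weight(Y=2) = 1/40
Total weight = 3/160 + 1/40 = 7/160
P(Y=0 | obs) = 3/160 / 7/160 = 3/7
P(Y=2 | obs) = 1/40 / 7/160 = 4/7

P(Y = 0 | obs) = 3/7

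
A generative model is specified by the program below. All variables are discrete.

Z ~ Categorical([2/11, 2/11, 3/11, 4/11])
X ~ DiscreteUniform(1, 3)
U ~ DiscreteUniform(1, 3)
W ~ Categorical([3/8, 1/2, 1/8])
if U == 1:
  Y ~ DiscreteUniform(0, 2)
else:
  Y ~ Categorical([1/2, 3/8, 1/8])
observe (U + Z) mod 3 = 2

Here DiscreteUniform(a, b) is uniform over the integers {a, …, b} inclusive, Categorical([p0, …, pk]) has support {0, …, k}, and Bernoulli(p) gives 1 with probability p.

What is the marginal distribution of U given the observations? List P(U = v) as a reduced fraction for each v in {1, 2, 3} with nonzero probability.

Enumerate traces; 108 have nonzero weight after conditioning:
  (Z=0, X=1, U=2, W=0, Y=0) weight 1/264
  (Z=0, X=1, U=2, W=0, Y=1) weight 1/352
  (Z=0, X=1, U=2, W=0, Y=2) weight 1/1056
  (Z=0, X=1, U=2, W=1, Y=0) weight 1/198
  (Z=0, X=1, U=2, W=1, Y=1) weight 1/264
  (Z=0, X=1, U=2, W=1, Y=2) weight 1/792
  (Z=0, X=1, U=2, W=2, Y=0) weight 1/792
  (Z=0, X=1, U=2, W=2, Y=1) weight 1/1056
  (Z=1, X=1, U=1, W=0, Y=0) weight 1/396
  (Z=2, X=1, U=3, W=0, Y=0) weight 1/176
  … 98 more
Group by U:
  weight(U=1) = 2/33
  weight(U=2) = 2/11
  weight(U=3) = 1/11
Total weight = 2/33 + 2/11 + 1/11 = 1/3
P(U=1 | obs) = 2/33 / 1/3 = 2/11
P(U=2 | obs) = 2/11 / 1/3 = 6/11
P(U=3 | obs) = 1/11 / 1/3 = 3/11

P(U=1) = 2/11, P(U=2) = 6/11, P(U=3) = 3/11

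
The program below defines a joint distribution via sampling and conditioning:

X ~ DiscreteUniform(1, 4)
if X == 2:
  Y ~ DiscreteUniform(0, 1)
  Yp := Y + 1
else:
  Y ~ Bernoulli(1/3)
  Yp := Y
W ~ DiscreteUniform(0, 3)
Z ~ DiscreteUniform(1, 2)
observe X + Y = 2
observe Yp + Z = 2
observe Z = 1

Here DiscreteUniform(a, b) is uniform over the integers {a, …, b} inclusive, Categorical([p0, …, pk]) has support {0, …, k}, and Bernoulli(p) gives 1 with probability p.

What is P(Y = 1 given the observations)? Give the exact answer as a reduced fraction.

Enumerate traces; 8 have nonzero weight after conditioning:
  (X=1, Y=1, W=0, Z=1) weight 1/96
  (X=1, Y=1, W=1, Z=1) weight 1/96
  (X=1, Y=1, W=2, Z=1) weight 1/96
  (X=1, Y=1, W=3, Z=1) weight 1/96
  (X=2, Y=0, W=0, Z=1) weight 1/64
  (X=2, Y=0, W=1, Z=1) weight 1/64
  (X=2, Y=0, W=2, Z=1) weight 1/64
  (X=2, Y=0, W=3, Z=1) weight 1/64
Group by Y:
  weight(Y=0) = 1/16
  weight(Y=1) = 1/24
Total weight = 1/16 + 1/24 = 5/48
P(Y=0 | obs) = 1/16 / 5/48 = 3/5
P(Y=1 | obs) = 1/24 / 5/48 = 2/5

P(Y = 1 | obs) = 2/5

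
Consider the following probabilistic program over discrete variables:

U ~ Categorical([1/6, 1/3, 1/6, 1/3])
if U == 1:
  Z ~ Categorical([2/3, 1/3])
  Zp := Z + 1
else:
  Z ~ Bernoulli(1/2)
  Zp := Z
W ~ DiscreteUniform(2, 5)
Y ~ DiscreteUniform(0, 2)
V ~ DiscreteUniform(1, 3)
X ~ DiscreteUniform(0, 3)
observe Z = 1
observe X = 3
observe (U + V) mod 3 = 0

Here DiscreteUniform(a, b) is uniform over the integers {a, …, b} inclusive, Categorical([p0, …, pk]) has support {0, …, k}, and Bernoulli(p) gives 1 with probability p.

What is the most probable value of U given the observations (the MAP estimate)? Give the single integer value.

argmax_v P(U = v | obs) = 3

Enumerate traces; 48 have nonzero weight after conditioning:
  (U=0, Z=1, W=2, Y=0, V=3, X=3) weight 1/1728
  (U=0, Z=1, W=2, Y=1, V=3, X=3) weight 1/1728
  (U=0, Z=1, W=2, Y=2, V=3, X=3) weight 1/1728
  (U=0, Z=1, W=3, Y=0, V=3, X=3) weight 1/1728
  (U=0, Z=1, W=3, Y=1, V=3, X=3) weight 1/1728
  (U=0, Z=1, W=3, Y=2, V=3, X=3) weight 1/1728
  (U=0, Z=1, W=4, Y=0, V=3, X=3) weight 1/1728
  (U=0, Z=1, W=4, Y=1, V=3, X=3) weight 1/1728
  (U=1, Z=1, W=2, Y=0, V=2, X=3) weight 1/1296
  (U=2, Z=1, W=2, Y=0, V=1, X=3) weight 1/1728
  … 38 more
Group by U:
  weight(U=0) = 1/144
  weight(U=1) = 1/108
  weight(U=2) = 1/144
  weight(U=3) = 1/72
Total weight = 1/144 + 1/108 + 1/144 + 1/72 = 1/27
P(U=0 | obs) = 1/144 / 1/27 = 3/16
P(U=1 | obs) = 1/108 / 1/27 = 1/4
P(U=2 | obs) = 1/144 / 1/27 = 3/16
P(U=3 | obs) = 1/72 / 1/27 = 3/8
argmax = 3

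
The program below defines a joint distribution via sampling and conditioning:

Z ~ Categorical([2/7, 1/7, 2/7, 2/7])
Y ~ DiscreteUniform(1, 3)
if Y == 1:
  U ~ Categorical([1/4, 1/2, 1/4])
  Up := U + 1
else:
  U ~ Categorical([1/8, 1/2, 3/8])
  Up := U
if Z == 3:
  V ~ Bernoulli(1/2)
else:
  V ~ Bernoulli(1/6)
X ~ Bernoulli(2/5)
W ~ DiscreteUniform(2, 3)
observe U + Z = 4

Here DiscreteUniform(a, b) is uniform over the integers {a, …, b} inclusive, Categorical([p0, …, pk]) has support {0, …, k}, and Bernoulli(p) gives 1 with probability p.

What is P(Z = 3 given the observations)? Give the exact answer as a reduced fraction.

P(Z = 3 | obs) = 3/5

Enumerate traces; 48 have nonzero weight after conditioning:
  (Z=2, Y=1, U=2, V=0, X=0, W=2) weight 1/168
  (Z=2, Y=1, U=2, V=0, X=0, W=3) weight 1/168
  (Z=2, Y=1, U=2, V=0, X=1, W=2) weight 1/252
  (Z=2, Y=1, U=2, V=0, X=1, W=3) weight 1/252
  (Z=2, Y=1, U=2, V=1, X=0, W=2) weight 1/840
  (Z=2, Y=1, U=2, V=1, X=0, W=3) weight 1/840
  (Z=2, Y=1, U=2, V=1, X=1, W=2) weight 1/1260
  (Z=2, Y=1, U=2, V=1, X=1, W=3) weight 1/1260
  (Z=3, Y=1, U=1, V=0, X=0, W=2) weight 1/140
  … 39 more
Group by Z:
  weight(Z=2) = 2/21
  weight(Z=3) = 1/7
Total weight = 2/21 + 1/7 = 5/21
P(Z=2 | obs) = 2/21 / 5/21 = 2/5
P(Z=3 | obs) = 1/7 / 5/21 = 3/5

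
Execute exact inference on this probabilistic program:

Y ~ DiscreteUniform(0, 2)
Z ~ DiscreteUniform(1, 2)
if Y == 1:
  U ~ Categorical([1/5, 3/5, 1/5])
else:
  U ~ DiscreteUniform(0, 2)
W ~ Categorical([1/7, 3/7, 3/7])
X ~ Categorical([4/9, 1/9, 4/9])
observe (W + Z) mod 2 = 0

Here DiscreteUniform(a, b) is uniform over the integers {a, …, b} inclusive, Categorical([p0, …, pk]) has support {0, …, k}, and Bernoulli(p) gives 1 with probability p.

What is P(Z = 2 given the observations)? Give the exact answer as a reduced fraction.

Enumerate traces; 81 have nonzero weight after conditioning:
  (Y=0, Z=1, U=0, W=1, X=0) weight 2/189
  (Y=0, Z=1, U=0, W=1, X=1) weight 1/378
  (Y=0, Z=1, U=0, W=1, X=2) weight 2/189
  (Y=0, Z=1, U=1, W=1, X=0) weight 2/189
  (Y=0, Z=1, U=1, W=1, X=1) weight 1/378
  (Y=0, Z=1, U=1, W=1, X=2) weight 2/189
  (Y=0, Z=1, U=2, W=1, X=0) weight 2/189
  (Y=0, Z=1, U=2, W=1, X=1) weight 1/378
  (Y=0, Z=2, U=0, W=0, X=0) weight 2/567
  … 72 more
Group by Z:
  weight(Z=1) = 3/14
  weight(Z=2) = 2/7
Total weight = 3/14 + 2/7 = 1/2
P(Z=1 | obs) = 3/14 / 1/2 = 3/7
P(Z=2 | obs) = 2/7 / 1/2 = 4/7

P(Z = 2 | obs) = 4/7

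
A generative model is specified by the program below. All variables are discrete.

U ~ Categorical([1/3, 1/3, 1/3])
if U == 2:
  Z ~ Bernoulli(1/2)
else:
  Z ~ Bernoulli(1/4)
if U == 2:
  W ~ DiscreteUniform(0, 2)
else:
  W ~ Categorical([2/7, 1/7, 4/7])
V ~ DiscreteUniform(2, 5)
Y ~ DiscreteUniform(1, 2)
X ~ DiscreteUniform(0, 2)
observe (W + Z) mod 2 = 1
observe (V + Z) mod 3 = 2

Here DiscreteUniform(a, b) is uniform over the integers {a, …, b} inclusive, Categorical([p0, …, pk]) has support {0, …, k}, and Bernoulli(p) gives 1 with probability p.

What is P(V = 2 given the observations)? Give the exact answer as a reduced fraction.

P(V = 2 | obs) = 1/4

Enumerate traces; 72 have nonzero weight after conditioning:
  (U=0, Z=0, W=1, V=2, Y=1, X=0) weight 1/672
  (U=0, Z=0, W=1, V=2, Y=1, X=1) weight 1/672
  (U=0, Z=0, W=1, V=2, Y=1, X=2) weight 1/672
  (U=0, Z=0, W=1, V=2, Y=2, X=0) weight 1/672
  (U=0, Z=0, W=1, V=2, Y=2, X=1) weight 1/672
  (U=0, Z=0, W=1, V=2, Y=2, X=2) weight 1/672
  (U=0, Z=0, W=1, V=5, Y=1, X=0) weight 1/672
  (U=0, Z=0, W=1, V=5, Y=1, X=1) weight 1/672
  (U=0, Z=1, W=0, V=4, Y=1, X=0) weight 1/1008
  … 63 more
Group by V:
  weight(V=2) = 2/63
  weight(V=4) = 4/63
  weight(V=5) = 2/63
Total weight = 2/63 + 4/63 + 2/63 = 8/63
P(V=2 | obs) = 2/63 / 8/63 = 1/4
P(V=4 | obs) = 4/63 / 8/63 = 1/2
P(V=5 | obs) = 2/63 / 8/63 = 1/4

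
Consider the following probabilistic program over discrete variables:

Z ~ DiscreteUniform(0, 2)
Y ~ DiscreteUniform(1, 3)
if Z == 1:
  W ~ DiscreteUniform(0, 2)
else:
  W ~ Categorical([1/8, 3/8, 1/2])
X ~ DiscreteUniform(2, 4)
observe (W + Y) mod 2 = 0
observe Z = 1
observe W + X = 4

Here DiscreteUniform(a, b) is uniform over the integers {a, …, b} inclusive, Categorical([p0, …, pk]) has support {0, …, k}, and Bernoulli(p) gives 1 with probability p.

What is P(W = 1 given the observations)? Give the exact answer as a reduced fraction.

P(W = 1 | obs) = 1/2

Enumerate traces; 4 have nonzero weight after conditioning:
  (Z=1, Y=1, W=1, X=3) weight 1/81
  (Z=1, Y=2, W=0, X=4) weight 1/81
  (Z=1, Y=2, W=2, X=2) weight 1/81
  (Z=1, Y=3, W=1, X=3) weight 1/81
Group by W:
  weight(W=0) = 1/81
  weight(W=1) = 2/81
  weight(W=2) = 1/81
Total weight = 1/81 + 2/81 + 1/81 = 4/81
P(W=0 | obs) = 1/81 / 4/81 = 1/4
P(W=1 | obs) = 2/81 / 4/81 = 1/2
P(W=2 | obs) = 1/81 / 4/81 = 1/4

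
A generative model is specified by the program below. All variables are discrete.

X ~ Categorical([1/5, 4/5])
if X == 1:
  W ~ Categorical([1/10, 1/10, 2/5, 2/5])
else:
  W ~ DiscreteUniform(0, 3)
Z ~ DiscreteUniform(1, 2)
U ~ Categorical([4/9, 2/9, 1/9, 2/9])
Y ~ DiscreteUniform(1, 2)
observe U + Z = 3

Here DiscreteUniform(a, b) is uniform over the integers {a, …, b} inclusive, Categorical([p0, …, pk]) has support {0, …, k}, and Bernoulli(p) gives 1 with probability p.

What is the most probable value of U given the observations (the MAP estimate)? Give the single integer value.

argmax_v P(U = v | obs) = 1

Enumerate traces; 32 have nonzero weight after conditioning:
  (X=0, W=0, Z=1, U=2, Y=1) weight 1/720
  (X=0, W=0, Z=1, U=2, Y=2) weight 1/720
  (X=0, W=0, Z=2, U=1, Y=1) weight 1/360
  (X=0, W=0, Z=2, U=1, Y=2) weight 1/360
  (X=0, W=1, Z=1, U=2, Y=1) weight 1/720
  (X=0, W=1, Z=1, U=2, Y=2) weight 1/720
  (X=0, W=1, Z=2, U=1, Y=1) weight 1/360
  (X=0, W=1, Z=2, U=1, Y=2) weight 1/360
  … 24 more
Group by U:
  weight(U=1) = 1/9
  weight(U=2) = 1/18
Total weight = 1/9 + 1/18 = 1/6
P(U=1 | obs) = 1/9 / 1/6 = 2/3
P(U=2 | obs) = 1/18 / 1/6 = 1/3
argmax = 1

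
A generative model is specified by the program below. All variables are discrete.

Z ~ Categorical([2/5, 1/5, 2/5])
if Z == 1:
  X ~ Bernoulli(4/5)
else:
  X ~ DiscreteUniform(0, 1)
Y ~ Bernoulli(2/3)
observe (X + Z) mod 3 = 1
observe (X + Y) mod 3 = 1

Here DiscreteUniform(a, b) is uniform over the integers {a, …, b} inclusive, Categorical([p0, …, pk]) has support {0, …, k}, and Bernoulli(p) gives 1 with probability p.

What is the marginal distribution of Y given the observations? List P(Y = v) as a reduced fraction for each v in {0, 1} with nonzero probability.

P(Y=0) = 5/7, P(Y=1) = 2/7

Enumerate traces; 2 have nonzero weight after conditioning:
  (Z=0, X=1, Y=0) weight 1/15
  (Z=1, X=0, Y=1) weight 2/75
Group by Y:
  weight(Y=0) = 1/15
  weight(Y=1) = 2/75
Total weight = 1/15 + 2/75 = 7/75
P(Y=0 | obs) = 1/15 / 7/75 = 5/7
P(Y=1 | obs) = 2/75 / 7/75 = 2/7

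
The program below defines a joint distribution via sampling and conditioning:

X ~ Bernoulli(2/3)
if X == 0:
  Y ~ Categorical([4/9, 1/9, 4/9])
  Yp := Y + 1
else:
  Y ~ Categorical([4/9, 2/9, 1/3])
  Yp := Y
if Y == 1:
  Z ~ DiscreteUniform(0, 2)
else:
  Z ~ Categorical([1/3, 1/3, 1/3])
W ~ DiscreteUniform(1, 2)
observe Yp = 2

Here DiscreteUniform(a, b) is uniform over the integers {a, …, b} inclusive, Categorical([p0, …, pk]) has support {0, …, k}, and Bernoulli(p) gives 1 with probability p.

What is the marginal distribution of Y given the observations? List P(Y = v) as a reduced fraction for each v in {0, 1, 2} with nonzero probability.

Enumerate traces; 12 have nonzero weight after conditioning:
  (X=0, Y=1, Z=0, W=1) weight 1/162
  (X=0, Y=1, Z=0, W=2) weight 1/162
  (X=0, Y=1, Z=1, W=1) weight 1/162
  (X=0, Y=1, Z=1, W=2) weight 1/162
  (X=0, Y=1, Z=2, W=1) weight 1/162
  (X=0, Y=1, Z=2, W=2) weight 1/162
  (X=1, Y=2, Z=0, W=1) weight 1/27
  (X=1, Y=2, Z=0, W=2) weight 1/27
  … 4 more
Group by Y:
  weight(Y=1) = 1/27
  weight(Y=2) = 2/9
Total weight = 1/27 + 2/9 = 7/27
P(Y=1 | obs) = 1/27 / 7/27 = 1/7
P(Y=2 | obs) = 2/9 / 7/27 = 6/7

P(Y=1) = 1/7, P(Y=2) = 6/7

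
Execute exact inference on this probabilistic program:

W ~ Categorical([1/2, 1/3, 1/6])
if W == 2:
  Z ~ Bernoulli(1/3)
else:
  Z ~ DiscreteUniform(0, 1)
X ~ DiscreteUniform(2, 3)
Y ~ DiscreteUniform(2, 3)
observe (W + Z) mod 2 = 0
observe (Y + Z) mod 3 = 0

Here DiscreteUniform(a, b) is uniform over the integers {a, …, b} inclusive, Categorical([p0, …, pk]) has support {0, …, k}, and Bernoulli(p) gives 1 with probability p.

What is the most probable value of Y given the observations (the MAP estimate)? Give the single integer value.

Enumerate traces; 6 have nonzero weight after conditioning:
  (W=0, Z=0, X=2, Y=3) weight 1/16
  (W=0, Z=0, X=3, Y=3) weight 1/16
  (W=1, Z=1, X=2, Y=2) weight 1/24
  (W=1, Z=1, X=3, Y=2) weight 1/24
  (W=2, Z=0, X=2, Y=3) weight 1/36
  (W=2, Z=0, X=3, Y=3) weight 1/36
Group by Y:
  weight(Y=2) = 1/12
  weight(Y=3) = 13/72
Total weight = 1/12 + 13/72 = 19/72
P(Y=2 | obs) = 1/12 / 19/72 = 6/19
P(Y=3 | obs) = 13/72 / 19/72 = 13/19
argmax = 3

argmax_v P(Y = v | obs) = 3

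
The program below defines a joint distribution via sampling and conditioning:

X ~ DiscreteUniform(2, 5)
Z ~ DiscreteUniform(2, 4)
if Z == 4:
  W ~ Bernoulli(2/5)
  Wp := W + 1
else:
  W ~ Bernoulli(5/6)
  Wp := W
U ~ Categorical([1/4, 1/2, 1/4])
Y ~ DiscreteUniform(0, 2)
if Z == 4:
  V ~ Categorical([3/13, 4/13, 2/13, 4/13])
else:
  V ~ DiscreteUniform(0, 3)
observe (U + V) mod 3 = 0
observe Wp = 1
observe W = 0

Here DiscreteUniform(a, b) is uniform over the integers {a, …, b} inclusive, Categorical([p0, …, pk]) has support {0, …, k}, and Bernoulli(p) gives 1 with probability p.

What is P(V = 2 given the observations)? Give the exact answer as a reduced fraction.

Enumerate traces; 48 have nonzero weight after conditioning:
  (X=2, Z=4, W=0, U=0, Y=0, V=0) weight 1/1040
  (X=2, Z=4, W=0, U=0, Y=0, V=3) weight 1/780
  (X=2, Z=4, W=0, U=0, Y=1, V=0) weight 1/1040
  (X=2, Z=4, W=0, U=0, Y=1, V=3) weight 1/780
  (X=2, Z=4, W=0, U=0, Y=2, V=0) weight 1/1040
  (X=2, Z=4, W=0, U=0, Y=2, V=3) weight 1/780
  (X=2, Z=4, W=0, U=1, Y=0, V=2) weight 1/780
  (X=2, Z=4, W=0, U=1, Y=1, V=2) weight 1/780
  (X=2, Z=4, W=0, U=2, Y=0, V=1) weight 1/780
  … 39 more
Group by V:
  weight(V=0) = 3/260
  weight(V=1) = 1/65
  weight(V=2) = 1/65
  weight(V=3) = 1/65
Total weight = 3/260 + 1/65 + 1/65 + 1/65 = 3/52
P(V=0 | obs) = 3/260 / 3/52 = 1/5
P(V=1 | obs) = 1/65 / 3/52 = 4/15
P(V=2 | obs) = 1/65 / 3/52 = 4/15
P(V=3 | obs) = 1/65 / 3/52 = 4/15

P(V = 2 | obs) = 4/15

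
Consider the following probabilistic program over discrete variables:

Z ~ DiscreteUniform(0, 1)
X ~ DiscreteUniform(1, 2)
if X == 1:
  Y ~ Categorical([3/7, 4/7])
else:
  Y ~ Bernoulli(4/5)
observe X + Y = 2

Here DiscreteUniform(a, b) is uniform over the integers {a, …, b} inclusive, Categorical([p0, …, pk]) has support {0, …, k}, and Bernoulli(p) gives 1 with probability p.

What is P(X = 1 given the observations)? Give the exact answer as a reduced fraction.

Enumerate traces; 4 have nonzero weight after conditioning:
  (Z=0, X=1, Y=1) weight 1/7
  (Z=0, X=2, Y=0) weight 1/20
  (Z=1, X=1, Y=1) weight 1/7
  (Z=1, X=2, Y=0) weight 1/20
Group by X:
  weight(X=1) = 2/7
  weight(X=2) = 1/10
Total weight = 2/7 + 1/10 = 27/70
P(X=1 | obs) = 2/7 / 27/70 = 20/27
P(X=2 | obs) = 1/10 / 27/70 = 7/27

P(X = 1 | obs) = 20/27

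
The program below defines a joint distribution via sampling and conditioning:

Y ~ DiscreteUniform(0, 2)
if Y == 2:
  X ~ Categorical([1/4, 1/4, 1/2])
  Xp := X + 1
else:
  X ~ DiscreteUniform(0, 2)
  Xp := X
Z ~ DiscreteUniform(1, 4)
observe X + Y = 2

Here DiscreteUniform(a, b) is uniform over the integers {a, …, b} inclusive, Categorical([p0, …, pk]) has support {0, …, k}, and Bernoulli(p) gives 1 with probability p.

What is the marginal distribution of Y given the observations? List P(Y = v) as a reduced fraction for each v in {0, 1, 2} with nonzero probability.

P(Y=0) = 4/11, P(Y=1) = 4/11, P(Y=2) = 3/11

Enumerate traces; 12 have nonzero weight after conditioning:
  (Y=0, X=2, Z=1) weight 1/36
  (Y=0, X=2, Z=2) weight 1/36
  (Y=0, X=2, Z=3) weight 1/36
  (Y=0, X=2, Z=4) weight 1/36
  (Y=1, X=1, Z=1) weight 1/36
  (Y=1, X=1, Z=2) weight 1/36
  (Y=1, X=1, Z=3) weight 1/36
  (Y=1, X=1, Z=4) weight 1/36
  (Y=2, X=0, Z=1) weight 1/48
  … 3 more
Group by Y:
  weight(Y=0) = 1/9
  weight(Y=1) = 1/9
  weight(Y=2) = 1/12
Total weight = 1/9 + 1/9 + 1/12 = 11/36
P(Y=0 | obs) = 1/9 / 11/36 = 4/11
P(Y=1 | obs) = 1/9 / 11/36 = 4/11
P(Y=2 | obs) = 1/12 / 11/36 = 3/11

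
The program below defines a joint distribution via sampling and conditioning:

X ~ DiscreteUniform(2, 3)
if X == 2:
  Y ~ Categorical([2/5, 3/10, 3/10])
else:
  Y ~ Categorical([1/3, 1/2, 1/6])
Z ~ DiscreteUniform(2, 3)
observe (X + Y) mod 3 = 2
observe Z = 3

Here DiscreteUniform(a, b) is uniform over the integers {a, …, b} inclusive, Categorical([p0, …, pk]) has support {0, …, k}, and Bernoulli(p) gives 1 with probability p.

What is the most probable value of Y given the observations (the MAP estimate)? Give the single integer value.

Enumerate traces; 2 have nonzero weight after conditioning:
  (X=2, Y=0, Z=3) weight 1/10
  (X=3, Y=2, Z=3) weight 1/24
Group by Y:
  weight(Y=0) = 1/10
  weight(Y=2) = 1/24
Total weight = 1/10 + 1/24 = 17/120
P(Y=0 | obs) = 1/10 / 17/120 = 12/17
P(Y=2 | obs) = 1/24 / 17/120 = 5/17
argmax = 0

argmax_v P(Y = v | obs) = 0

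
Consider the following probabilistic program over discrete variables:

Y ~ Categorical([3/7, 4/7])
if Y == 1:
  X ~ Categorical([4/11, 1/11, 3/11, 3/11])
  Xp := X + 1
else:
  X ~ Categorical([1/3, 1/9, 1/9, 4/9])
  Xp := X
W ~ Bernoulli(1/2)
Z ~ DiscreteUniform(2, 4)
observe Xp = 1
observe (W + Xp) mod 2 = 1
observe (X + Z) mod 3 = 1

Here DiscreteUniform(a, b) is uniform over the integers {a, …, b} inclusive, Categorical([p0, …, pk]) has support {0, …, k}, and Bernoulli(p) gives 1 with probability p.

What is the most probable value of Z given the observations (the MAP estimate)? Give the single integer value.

Enumerate traces; 2 have nonzero weight after conditioning:
  (Y=0, X=1, W=0, Z=3) weight 1/126
  (Y=1, X=0, W=0, Z=4) weight 8/231
Group by Z:
  weight(Z=3) = 1/126
  weight(Z=4) = 8/231
Total weight = 1/126 + 8/231 = 59/1386
P(Z=3 | obs) = 1/126 / 59/1386 = 11/59
P(Z=4 | obs) = 8/231 / 59/1386 = 48/59
argmax = 4

argmax_v P(Z = v | obs) = 4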